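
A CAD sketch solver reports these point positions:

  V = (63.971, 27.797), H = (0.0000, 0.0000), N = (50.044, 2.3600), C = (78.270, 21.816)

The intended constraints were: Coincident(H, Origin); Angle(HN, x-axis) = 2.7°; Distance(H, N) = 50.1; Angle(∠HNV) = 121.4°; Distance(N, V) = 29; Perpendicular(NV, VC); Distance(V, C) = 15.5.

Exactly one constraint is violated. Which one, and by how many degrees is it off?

Perpendicular(NV, VC) — off by 6.00°.

H = (0.00, 0.00) ✓; HN at 2.700° ✓; |HN| = 50.10 ✓; ∠HNV = 121.4° ✓; |NV| = 29.00 ✓; ∠(NV, VC) = 84.00° ✗; |VC| = 15.50 ✓.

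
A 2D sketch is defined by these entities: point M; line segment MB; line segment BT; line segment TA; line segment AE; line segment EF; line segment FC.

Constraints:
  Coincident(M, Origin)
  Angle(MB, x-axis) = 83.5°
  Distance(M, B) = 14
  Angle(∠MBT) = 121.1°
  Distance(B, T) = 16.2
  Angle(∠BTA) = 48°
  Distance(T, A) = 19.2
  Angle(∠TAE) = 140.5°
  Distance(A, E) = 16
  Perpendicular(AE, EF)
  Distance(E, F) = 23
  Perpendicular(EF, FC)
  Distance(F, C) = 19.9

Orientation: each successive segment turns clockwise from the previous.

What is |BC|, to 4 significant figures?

9.824

M is at the origin; MB runs at 83.5° with length 14.0, so B = (1.585, 13.91). ∠MBT = 121.1° gives BT at 24.60° from the x-axis; with |BT| = 16.2, T = (16.31, 20.65). ∠BTA = 48.0° gives TA at -107.4° from the x-axis; with |TA| = 19.2, A = (10.57, 2.332). ∠TAE = 140.5° gives AE at -146.9° from the x-axis; with |AE| = 16.0, E = (-2.831, -6.405). AE ⟂ EF, so EF runs at 123.1°; with |EF| = 23.0, F = (-15.39, 12.86). EF is perpendicular to FC, so FC runs at 33.10°; with |FC| = 19.9, C = (1.280, 23.73). Then |BC| = |C − B| = 9.824.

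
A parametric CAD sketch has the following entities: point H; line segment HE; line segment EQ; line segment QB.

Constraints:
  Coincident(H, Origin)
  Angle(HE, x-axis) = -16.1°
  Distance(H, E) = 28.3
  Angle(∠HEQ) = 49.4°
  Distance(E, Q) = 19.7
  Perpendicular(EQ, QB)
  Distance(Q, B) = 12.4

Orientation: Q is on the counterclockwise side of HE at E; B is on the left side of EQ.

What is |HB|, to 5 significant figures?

9.1775

H is at the origin; HE runs at -16.1° with length 28.3, so E = 28.3·(cos -16.1°, sin -16.1°) = (27.190, -7.8480). ∠HEQ = 49.4°, so EQ runs at -16.1° + (180° − 49.4°) = 114.50° from the x-axis; with |EQ| = 19.7, Q = E + 19.7·(cos 114.50°, sin 114.50°) = (19.021, 10.078). EQ ⟂ QB; with |QB| = 12.4 on the left of EQ, B = Q + 12.4·(-0.90996, -0.41469) = (7.7371, 4.9360). Then |HB| = |B − H| = 9.1775.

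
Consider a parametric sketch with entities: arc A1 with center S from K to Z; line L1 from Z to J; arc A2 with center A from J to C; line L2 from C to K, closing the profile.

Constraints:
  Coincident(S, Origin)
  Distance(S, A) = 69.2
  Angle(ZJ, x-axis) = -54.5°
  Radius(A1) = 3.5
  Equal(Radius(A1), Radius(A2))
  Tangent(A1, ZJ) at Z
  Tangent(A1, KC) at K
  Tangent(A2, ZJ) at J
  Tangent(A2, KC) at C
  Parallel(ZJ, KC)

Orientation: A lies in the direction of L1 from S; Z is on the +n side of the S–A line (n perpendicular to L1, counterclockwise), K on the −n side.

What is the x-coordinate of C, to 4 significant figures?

37.34

The slot axis is L1's direction at -54.5°, so u = (cos -54.5°, sin -54.5°) = (0.5807, -0.8141) and n = (−sin -54.5°, cos -54.5°) = (0.8141, 0.5807). S is at the origin and A lies 69.2 along u from S, so A = 69.2·u = (40.18, -56.34). Tangency of A1 to both parallel lines with radius 3.5 puts Z and K at S ± 3.5·n: Z = (2.849, 2.032), K = (-2.849, -2.032). Equal radii place J and C the same way about A: J = A + 3.5·n = (43.03, -54.30), C = A − 3.5·n = (37.34, -58.37). So C.x = 37.34.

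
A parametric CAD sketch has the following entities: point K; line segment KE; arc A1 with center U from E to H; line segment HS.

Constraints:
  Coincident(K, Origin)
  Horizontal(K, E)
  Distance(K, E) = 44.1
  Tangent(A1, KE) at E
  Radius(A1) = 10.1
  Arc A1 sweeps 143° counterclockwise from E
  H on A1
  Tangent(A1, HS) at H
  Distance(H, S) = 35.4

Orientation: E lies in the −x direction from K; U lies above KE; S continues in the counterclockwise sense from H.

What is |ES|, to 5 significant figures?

45.282

On A1, E sits at bearing -90° from U; a 143° counterclockwise sweep puts H at bearing 53°, so H = U + 10.1·(cos 53°, sin 53°) = (-38.022, 18.166). Tangency of A1 to HS means the radius UH is perpendicular to HS, so HS runs along (−sin 53°, cos 53°); with |HS| = 35.4, S = (-66.293, 39.470). Then |ES| = |S − E| = 45.282.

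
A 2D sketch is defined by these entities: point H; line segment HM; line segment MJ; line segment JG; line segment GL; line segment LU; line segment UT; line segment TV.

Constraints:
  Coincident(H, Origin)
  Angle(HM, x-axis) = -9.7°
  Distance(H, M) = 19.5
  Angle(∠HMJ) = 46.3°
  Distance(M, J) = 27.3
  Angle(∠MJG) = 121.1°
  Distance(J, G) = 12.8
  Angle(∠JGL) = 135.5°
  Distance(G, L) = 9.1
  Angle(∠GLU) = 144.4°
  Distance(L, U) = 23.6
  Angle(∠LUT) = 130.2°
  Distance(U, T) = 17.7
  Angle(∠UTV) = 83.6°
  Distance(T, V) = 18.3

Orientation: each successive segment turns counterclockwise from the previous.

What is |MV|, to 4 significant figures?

14.98

H is at the origin; HM runs at -9.7° with length 19.5, so M = (19.22, -3.286). ∠HMJ = 46.3° gives MJ at 124.0° from the x-axis; with |MJ| = 27.3, J = (3.955, 19.35). ∠MJG = 121.1° gives JG at -177.1° from the x-axis; with |JG| = 12.8, G = (-8.828, 18.70). ∠JGL = 135.5° gives GL at -132.6° from the x-axis; with |GL| = 9.1, L = (-14.99, 12.00). ∠GLU = 144.4° gives LU at -97.00° from the x-axis; with |LU| = 23.6, U = (-17.86, -11.42). ∠LUT = 130.2° gives UT at -47.20° from the x-axis; with |UT| = 17.7, T = (-5.838, -24.41). ∠UTV = 83.6° gives TV at 49.20° from the x-axis; with |TV| = 18.3, V = (6.120, -10.56). Then |MV| = |V − M| = 14.98.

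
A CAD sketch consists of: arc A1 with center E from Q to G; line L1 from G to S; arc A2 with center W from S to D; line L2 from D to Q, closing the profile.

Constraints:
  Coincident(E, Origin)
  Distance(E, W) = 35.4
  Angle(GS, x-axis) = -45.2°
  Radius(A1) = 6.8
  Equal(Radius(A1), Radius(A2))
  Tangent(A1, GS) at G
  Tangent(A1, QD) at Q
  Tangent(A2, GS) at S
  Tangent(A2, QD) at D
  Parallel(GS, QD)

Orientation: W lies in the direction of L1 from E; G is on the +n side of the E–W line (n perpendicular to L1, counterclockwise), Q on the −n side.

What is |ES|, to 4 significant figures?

36.05

The slot axis is L1's direction at -45.2°, so u = (cos -45.2°, sin -45.2°) = (0.7046, -0.7096) and n = (−sin -45.2°, cos -45.2°) = (0.7096, 0.7046). E is at the origin and W lies 35.4 along u from E, so W = 35.4·u = (24.94, -25.12). Tangency of A1 to both parallel lines with radius 6.8 puts G and Q at E ± 6.8·n: G = (4.825, 4.792), Q = (-4.825, -4.792). Equal radii place S and D the same way about W: S = W + 6.8·n = (29.77, -20.33), D = W − 6.8·n = (20.12, -29.91). Then |ES| = |S − E| = 36.05.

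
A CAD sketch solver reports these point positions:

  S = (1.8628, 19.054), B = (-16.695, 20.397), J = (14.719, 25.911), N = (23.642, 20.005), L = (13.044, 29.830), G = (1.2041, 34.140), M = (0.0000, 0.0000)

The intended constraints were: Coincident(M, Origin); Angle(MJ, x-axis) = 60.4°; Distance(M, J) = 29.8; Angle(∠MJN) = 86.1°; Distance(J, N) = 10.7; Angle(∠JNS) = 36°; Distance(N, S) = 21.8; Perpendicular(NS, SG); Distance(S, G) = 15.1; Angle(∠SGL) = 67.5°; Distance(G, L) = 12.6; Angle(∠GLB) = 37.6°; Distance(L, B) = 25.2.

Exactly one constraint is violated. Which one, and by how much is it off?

Distance(L, B) = 25.2 — off by 6.00.

M = (0.00, 0.00) ✓; MJ at 60.40° ✓; |MJ| = 29.80 ✓; ∠MJN = 86.10° ✓; |JN| = 10.70 ✓; ∠JNS = 36.00° ✓; |NS| = 21.80 ✓; ∠(NS, SG) = 90.00° ✓; |SG| = 15.10 ✓; ∠SGL = 67.50° ✓; |GL| = 12.60 ✓; ∠GLB = 37.60° ✓; |LB| = 31.20 ✗.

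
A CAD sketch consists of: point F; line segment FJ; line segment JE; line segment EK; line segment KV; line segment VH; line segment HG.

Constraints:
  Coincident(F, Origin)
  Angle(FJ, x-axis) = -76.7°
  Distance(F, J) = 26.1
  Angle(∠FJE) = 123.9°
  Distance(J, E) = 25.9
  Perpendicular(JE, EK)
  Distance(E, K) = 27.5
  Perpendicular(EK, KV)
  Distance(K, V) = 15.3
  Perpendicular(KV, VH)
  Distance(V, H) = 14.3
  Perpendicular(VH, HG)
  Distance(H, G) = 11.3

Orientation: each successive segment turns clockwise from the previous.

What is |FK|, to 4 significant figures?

40.88

∠FJE = 123.9° gives JE at -132.8° from the x-axis; with |JE| = 25.9, E = (-11.59, -44.40). JE ⟂ EK, so EK runs at 137.2°; with |EK| = 27.5, K = (-31.77, -25.72). Then |FK| = |K − F| = 40.88.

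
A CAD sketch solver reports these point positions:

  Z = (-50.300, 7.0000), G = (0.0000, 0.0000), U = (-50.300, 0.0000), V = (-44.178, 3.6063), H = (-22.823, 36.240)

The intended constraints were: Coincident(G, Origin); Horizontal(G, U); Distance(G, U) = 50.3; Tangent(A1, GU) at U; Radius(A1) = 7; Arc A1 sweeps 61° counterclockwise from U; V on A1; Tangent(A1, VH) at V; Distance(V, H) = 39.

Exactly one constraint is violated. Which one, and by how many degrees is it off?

Tangent(A1, VH) at V — off by 4.20°.

G = (0.00, 0.00) ✓; G.y = 0.00, U.y = 0.00 ✓; |GU| = 50.30 ✓; ∠(ZU, UG) = 90.00° ✓; |ZU| = 7.000 ✓; bearing(Z→V) − bearing(Z→U) = 61.00° ✓; |ZV| = 7.000 ✓; ∠(ZV, VH) = 94.20° ✗; |VH| = 39.00 ✓.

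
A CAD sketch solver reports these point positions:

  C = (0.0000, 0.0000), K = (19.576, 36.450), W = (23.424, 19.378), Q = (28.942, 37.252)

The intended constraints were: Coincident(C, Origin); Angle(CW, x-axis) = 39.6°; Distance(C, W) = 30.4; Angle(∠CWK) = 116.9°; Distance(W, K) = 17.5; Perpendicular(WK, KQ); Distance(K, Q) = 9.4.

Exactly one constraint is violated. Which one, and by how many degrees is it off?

Perpendicular(WK, KQ) — off by 7.81°.

C = (0.00, 0.00) ✓; CW at 39.60° ✓; |CW| = 30.40 ✓; ∠CWK = 116.9° ✓; |WK| = 17.50 ✓; ∠(WK, KQ) = 97.81° ✗; |KQ| = 9.400 ✓.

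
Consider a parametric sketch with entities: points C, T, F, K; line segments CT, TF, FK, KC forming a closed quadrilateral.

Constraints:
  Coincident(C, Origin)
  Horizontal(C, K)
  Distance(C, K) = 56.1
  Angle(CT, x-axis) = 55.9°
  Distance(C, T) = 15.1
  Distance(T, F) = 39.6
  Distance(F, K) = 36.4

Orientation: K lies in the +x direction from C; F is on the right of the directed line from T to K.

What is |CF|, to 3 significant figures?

35.3

Checks: |TF| = 39.60 ✓; |FK| = 36.40 ✓.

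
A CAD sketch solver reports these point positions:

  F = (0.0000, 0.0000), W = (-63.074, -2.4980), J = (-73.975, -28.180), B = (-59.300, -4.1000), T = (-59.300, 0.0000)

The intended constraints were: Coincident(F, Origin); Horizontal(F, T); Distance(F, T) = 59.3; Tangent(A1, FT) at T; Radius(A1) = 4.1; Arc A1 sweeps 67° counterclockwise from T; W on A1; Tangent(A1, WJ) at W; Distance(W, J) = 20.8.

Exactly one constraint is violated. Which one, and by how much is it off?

Distance(W, J) = 20.8 — off by 7.10.

F = (0.00, 0.00) ✓; F.y = 0.00, T.y = 0.00 ✓; |FT| = 59.30 ✓; ∠(BT, TF) = 90.00° ✓; |BT| = 4.100 ✓; bearing(B→W) − bearing(B→T) = 67.00° ✓; |BW| = 4.100 ✓; ∠(BW, WJ) = 90.00° ✓; |WJ| = 27.90 ✗.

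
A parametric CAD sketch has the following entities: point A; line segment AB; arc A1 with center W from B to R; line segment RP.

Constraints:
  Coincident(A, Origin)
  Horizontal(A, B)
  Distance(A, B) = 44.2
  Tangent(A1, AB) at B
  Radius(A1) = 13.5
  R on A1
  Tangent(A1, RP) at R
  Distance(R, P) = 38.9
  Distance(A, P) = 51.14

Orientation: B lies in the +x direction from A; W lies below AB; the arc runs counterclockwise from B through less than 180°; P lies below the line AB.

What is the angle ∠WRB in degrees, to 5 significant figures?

53.239°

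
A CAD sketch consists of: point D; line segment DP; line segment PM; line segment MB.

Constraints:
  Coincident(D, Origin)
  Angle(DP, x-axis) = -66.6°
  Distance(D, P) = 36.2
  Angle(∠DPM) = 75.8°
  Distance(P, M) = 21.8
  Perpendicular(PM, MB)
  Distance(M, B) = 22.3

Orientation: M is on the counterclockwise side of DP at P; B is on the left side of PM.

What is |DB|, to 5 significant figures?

18.183

D is at the origin; DP runs at -66.6° with length 36.2, so P = 36.2·(cos -66.6°, sin -66.6°) = (14.377, -33.223). ∠DPM = 75.8°, so PM runs at -66.6° + (180° − 75.8°) = 37.600° from the x-axis; with |PM| = 21.8, M = P + 21.8·(cos 37.600°, sin 37.600°) = (31.649, -19.922). PM is perpendicular to MB; with |MB| = 22.3 on the left of PM, B = M + 22.3·(-0.61015, 0.79229) = (18.042, -2.2535). Then |DB| = |B − D| = 18.183.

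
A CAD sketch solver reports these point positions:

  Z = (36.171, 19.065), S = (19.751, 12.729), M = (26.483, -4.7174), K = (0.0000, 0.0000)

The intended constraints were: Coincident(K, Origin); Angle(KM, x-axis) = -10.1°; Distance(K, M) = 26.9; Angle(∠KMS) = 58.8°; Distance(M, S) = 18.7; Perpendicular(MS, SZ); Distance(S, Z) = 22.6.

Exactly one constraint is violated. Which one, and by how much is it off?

Distance(S, Z) = 22.6 — off by 5.00.

K = (0.00, 0.00) ✓; KM at -10.10° ✓; |KM| = 26.90 ✓; ∠KMS = 58.80° ✓; |MS| = 18.70 ✓; ∠(MS, SZ) = 90.00° ✓; |SZ| = 17.60 ✗.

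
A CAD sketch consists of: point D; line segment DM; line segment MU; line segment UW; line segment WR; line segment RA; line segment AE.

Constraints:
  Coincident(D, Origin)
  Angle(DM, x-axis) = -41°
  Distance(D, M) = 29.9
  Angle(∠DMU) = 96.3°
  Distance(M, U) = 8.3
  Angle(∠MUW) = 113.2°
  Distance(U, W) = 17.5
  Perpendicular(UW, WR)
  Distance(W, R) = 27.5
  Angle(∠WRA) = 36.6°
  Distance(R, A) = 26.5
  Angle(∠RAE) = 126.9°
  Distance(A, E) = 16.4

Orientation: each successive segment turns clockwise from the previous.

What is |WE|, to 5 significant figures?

14.642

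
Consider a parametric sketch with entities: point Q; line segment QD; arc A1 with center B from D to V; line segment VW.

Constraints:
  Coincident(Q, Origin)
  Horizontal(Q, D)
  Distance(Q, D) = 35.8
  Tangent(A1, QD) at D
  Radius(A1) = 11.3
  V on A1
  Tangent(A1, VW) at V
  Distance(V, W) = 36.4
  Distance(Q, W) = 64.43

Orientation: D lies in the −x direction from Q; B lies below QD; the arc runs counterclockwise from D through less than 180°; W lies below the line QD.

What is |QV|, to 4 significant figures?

48.72

Q is at the origin; Q and D share the same y with |QD| = 35.8 and D on the −x side, so D = (-35.80, 0.000). A1 meets QD tangentially, so BD is at right angles to QD, so B = D + (0, -11.3) = (-35.80, -11.30). Since BV ⟂ VW (tangency), |BW| = √(11.3² + 36.4²) = 38.11 regardless of where V sits on A1. So W lies on both circle(Q, 64.43) and circle(B, 38.11); the below-QD intersection is W = (-41.93, -48.92). V is the foot of the tangent from W: V = (-46.99, -12.87).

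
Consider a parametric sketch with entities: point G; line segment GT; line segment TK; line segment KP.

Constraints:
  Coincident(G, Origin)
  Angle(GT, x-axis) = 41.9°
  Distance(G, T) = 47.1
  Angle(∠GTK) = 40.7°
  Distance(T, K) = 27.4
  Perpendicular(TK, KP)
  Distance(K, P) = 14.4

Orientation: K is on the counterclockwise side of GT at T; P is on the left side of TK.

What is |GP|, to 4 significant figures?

18.31

G is at the origin; GT runs at 41.9° with length 47.1, so T = 47.1·(cos 41.9°, sin 41.9°) = (35.06, 31.45). ∠GTK = 40.7°, so TK runs at 41.9° + (180° − 40.7°) = 181.2° from the x-axis; with |TK| = 27.4, K = T + 27.4·(cos 181.2°, sin 181.2°) = (7.663, 30.88). TK ⟂ KP; with |KP| = 14.4 on the left of TK, P = K + 14.4·(0.02094, -0.9998) = (7.965, 16.48). Then |GP| = |P − G| = 18.31.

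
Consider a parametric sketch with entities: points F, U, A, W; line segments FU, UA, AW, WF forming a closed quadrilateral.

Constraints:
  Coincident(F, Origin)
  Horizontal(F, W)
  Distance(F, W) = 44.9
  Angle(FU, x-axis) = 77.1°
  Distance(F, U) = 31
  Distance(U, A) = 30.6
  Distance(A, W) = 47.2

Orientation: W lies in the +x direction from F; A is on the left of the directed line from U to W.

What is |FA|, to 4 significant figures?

56.58

Checks: FU at 77.10° ✓; |UA| = 30.60 ✓; |AW| = 47.20 ✓.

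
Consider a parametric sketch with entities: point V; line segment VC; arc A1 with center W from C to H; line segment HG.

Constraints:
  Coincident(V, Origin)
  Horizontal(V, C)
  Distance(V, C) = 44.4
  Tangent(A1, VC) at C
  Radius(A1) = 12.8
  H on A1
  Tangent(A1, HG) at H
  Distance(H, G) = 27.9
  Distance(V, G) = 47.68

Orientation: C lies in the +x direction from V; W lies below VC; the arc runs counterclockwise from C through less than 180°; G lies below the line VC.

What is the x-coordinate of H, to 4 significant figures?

31.72

V is at the origin; VC is horizontal with |VC| = 44.4 and C on the +x side, so C = (44.40, 0.000). Since A1 is tangent to VC there, WC ⟂ VC, so W = C + (0, -12.8) = (44.40, -12.80). Since WH ⟂ HG (tangency), |WG| = √(12.8² + 27.9²) = 30.70 regardless of where H sits on A1. So G lies on both circle(V, 47.68) and circle(W, 30.70); the below-VC intersection is G = (27.89, -38.68). H is the foot of the tangent from G: H = (31.72, -11.04).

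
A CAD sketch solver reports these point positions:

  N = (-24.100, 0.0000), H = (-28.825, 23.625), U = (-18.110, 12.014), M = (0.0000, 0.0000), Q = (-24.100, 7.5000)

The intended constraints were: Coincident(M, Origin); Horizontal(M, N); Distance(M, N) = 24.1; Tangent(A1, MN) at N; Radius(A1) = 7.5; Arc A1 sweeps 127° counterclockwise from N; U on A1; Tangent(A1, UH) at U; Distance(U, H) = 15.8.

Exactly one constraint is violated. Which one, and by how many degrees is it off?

Tangent(A1, UH) at U — off by 5.70°.

M = (0.00, 0.00) ✓; M.y = 0.00, N.y = 0.00 ✓; |MN| = 24.10 ✓; ∠(QN, NM) = 90.00° ✓; |QN| = 7.500 ✓; bearing(Q→U) − bearing(Q→N) = 127.0° ✓; |QU| = 7.500 ✓; ∠(QU, UH) = 84.30° ✗; |UH| = 15.80 ✓.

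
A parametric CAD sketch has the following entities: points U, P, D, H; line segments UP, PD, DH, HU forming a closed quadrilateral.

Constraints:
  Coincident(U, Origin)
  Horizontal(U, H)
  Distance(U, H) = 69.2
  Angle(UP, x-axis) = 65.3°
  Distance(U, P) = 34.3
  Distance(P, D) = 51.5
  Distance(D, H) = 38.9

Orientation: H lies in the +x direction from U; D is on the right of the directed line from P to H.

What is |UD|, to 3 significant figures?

37.7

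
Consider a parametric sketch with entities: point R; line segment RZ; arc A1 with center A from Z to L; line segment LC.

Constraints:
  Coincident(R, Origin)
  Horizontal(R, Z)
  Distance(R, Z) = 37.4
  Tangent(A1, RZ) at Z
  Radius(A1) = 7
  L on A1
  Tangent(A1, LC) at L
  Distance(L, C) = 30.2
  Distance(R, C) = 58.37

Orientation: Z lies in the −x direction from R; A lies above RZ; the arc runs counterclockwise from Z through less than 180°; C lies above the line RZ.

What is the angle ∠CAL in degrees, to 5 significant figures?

76.950°

R is at the origin; R and Z share the same y with |RZ| = 37.4 and Z on the −x side, so Z = (-37.400, 0.0000). The tangent condition forces AZ to be normal to RZ, so A = Z + (0, 7) = (-37.400, 7.0000). Since AL ⟂ LC (tangency), |AC| = √(7.0² + 30.2²) = 31.001 regardless of where L sits on A1. So C lies on both circle(R, 58.37) and circle(A, 31.001); the above-RZ intersection is C = (-45.127, 37.022). L is the foot of the tangent from C: L = (-31.190, 10.230).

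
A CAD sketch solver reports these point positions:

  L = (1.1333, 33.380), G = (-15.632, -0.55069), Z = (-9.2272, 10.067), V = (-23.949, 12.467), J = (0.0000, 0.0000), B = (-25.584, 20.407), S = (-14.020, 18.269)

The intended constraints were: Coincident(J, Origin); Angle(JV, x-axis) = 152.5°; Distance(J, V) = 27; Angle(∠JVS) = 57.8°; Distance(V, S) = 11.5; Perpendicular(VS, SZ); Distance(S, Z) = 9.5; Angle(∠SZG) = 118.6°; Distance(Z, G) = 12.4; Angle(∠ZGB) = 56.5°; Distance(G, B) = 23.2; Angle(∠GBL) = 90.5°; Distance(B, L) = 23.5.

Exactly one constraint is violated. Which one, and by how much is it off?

Distance(B, L) = 23.5 — off by 6.20.

J = (0.00, 0.00) ✓; JV at 152.5° ✓; |JV| = 27.00 ✓; ∠JVS = 57.80° ✓; |VS| = 11.50 ✓; ∠(VS, SZ) = 90.00° ✓; |SZ| = 9.500 ✓; ∠SZG = 118.6° ✓; |ZG| = 12.40 ✓; ∠ZGB = 56.50° ✓; |GB| = 23.20 ✓; ∠GBL = 90.50° ✓; |BL| = 29.70 ✗.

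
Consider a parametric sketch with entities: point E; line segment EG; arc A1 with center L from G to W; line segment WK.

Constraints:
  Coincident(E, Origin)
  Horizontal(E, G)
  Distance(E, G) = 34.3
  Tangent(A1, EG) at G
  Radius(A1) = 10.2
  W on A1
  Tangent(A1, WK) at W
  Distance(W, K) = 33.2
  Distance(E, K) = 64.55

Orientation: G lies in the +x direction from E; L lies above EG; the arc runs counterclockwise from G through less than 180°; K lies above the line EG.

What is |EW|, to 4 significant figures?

45.21

Checks: |LW| = 10.20 ✓; ∠(LW, WK) = 90.00° ✓; |WK| = 33.20 ✓; |EK| = 64.55 ✓.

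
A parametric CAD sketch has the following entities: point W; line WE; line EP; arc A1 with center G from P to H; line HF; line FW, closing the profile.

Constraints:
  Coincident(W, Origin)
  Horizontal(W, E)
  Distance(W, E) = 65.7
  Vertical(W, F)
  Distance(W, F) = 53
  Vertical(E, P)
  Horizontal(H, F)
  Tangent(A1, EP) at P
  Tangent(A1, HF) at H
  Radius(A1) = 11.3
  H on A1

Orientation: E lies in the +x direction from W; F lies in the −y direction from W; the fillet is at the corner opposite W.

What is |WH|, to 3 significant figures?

75.9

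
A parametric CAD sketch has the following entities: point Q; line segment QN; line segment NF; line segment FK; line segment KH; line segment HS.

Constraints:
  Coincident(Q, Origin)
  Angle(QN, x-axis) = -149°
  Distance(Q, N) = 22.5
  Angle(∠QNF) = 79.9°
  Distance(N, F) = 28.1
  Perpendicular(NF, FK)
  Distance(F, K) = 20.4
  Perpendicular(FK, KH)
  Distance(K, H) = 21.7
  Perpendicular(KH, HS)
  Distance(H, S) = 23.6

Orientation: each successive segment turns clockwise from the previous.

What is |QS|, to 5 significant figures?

25.470

FK ⟂ KH, so KH runs at -69.100°; with |KH| = 21.7, H = (-2.5116, 1.6680). The perpendicularity gives HS at right angles to KH, so HS runs at -159.10°; with |HS| = 23.6, S = (-24.559, -6.7510). Then |QS| = |S − Q| = 25.470.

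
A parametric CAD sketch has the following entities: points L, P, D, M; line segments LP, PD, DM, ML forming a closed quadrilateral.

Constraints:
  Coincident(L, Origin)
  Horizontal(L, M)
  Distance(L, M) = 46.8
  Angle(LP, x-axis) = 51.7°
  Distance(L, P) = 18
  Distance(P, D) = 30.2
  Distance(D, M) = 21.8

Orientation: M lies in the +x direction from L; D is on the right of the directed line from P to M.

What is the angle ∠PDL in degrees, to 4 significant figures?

34.77°

Checks: |LM| = 46.80 ✓; |LP| = 18.00 ✓; |PD| = 30.20 ✓; |DM| = 21.80 ✓.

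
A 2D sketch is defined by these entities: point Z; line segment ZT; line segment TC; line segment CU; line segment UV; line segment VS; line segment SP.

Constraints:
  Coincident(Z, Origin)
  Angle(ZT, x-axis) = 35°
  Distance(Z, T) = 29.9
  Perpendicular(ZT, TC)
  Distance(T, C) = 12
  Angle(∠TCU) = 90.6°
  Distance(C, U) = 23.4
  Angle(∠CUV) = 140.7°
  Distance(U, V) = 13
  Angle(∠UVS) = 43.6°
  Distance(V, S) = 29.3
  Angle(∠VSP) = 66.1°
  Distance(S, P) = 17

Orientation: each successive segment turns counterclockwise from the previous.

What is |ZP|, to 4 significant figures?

26.71

Z is at the origin; ZT runs at 35.0° with length 29.9, so T = (24.49, 17.15). ZT is perpendicular to TC, so TC runs at 125.0°; with |TC| = 12.0, C = (17.61, 26.98). ∠TCU = 90.6° gives CU at -145.6° from the x-axis; with |CU| = 23.4, U = (-1.698, 13.76). ∠CUV = 140.7° gives UV at -106.3° from the x-axis; with |UV| = 13.0, V = (-5.347, 1.282). ∠UVS = 43.6° gives VS at 30.10° from the x-axis; with |VS| = 29.3, S = (20.00, 15.98). ∠VSP = 66.1° gives SP at 144.0° from the x-axis; with |SP| = 17.0, P = (6.249, 25.97). Then |ZP| = |P − Z| = 26.71.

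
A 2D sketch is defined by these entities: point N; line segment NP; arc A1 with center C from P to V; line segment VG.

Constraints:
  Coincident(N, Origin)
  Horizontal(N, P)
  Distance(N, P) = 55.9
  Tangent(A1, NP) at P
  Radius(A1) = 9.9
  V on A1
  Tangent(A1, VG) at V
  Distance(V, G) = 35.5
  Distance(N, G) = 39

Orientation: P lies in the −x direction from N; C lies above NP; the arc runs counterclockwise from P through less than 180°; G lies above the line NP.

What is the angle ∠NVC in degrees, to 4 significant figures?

142.5°

N is at the origin; NP is horizontal with |NP| = 55.9 and P on the −x side, so P = (-55.90, 0.000). Since A1 is tangent to NP there, CP ⟂ NP, so C = P + (0, 9.9) = (-55.90, 9.900). Since CV ⟂ VG (tangency), |CG| = √(9.9² + 35.5²) = 36.85 regardless of where V sits on A1. So G lies on both circle(N, 39.0) and circle(C, 36.85); the above-NP intersection is G = (-24.98, 29.95). V is the foot of the tangent from G: V = (-48.48, 3.346).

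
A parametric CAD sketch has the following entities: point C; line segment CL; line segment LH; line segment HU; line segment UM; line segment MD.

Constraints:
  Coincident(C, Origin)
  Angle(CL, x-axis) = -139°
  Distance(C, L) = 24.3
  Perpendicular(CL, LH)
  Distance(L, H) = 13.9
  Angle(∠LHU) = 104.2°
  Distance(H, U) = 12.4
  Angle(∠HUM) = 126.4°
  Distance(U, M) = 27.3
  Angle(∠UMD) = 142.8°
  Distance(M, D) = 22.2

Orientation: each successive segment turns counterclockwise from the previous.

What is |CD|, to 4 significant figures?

26.04

C is at the origin; CL runs at -139.0° with length 24.3, so L = (-18.34, -15.94). CL is perpendicular to LH, so LH runs at -49.00°; with |LH| = 13.9, H = (-9.220, -26.43). ∠LHU = 104.2° gives HU at 26.80° from the x-axis; with |HU| = 12.4, U = (1.848, -20.84). ∠HUM = 126.4° gives UM at 80.40° from the x-axis; with |UM| = 27.3, M = (6.401, 6.076). ∠UMD = 142.8° gives MD at 117.6° from the x-axis; with |MD| = 22.2, D = (-3.885, 25.75). Then |CD| = |D − C| = 26.04.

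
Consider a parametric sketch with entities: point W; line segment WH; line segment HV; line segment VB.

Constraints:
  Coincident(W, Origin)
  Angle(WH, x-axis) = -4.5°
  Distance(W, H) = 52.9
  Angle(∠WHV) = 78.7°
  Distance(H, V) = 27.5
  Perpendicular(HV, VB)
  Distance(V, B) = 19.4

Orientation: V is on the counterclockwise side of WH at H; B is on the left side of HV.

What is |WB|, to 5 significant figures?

36.718

W is at the origin; WH runs at -4.5° with length 52.9, so H = 52.9·(cos -4.5°, sin -4.5°) = (52.737, -4.1505). ∠WHV = 78.7°, so HV runs at -4.5° + (180° − 78.7°) = 96.800° from the x-axis; with |HV| = 27.5, V = H + 27.5·(cos 96.800°, sin 96.800°) = (49.481, 23.156). HV ⟂ VB; with |VB| = 19.4 on the left of HV, B = V + 19.4·(-0.99297, -0.11840) = (30.217, 20.859). Then |WB| = |B − W| = 36.718.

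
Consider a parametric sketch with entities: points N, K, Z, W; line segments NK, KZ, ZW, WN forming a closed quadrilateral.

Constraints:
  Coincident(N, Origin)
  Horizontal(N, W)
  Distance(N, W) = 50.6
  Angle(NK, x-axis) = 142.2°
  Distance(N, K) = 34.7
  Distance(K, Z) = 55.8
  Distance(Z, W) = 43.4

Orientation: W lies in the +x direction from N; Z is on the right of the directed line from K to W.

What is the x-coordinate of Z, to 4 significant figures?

11.46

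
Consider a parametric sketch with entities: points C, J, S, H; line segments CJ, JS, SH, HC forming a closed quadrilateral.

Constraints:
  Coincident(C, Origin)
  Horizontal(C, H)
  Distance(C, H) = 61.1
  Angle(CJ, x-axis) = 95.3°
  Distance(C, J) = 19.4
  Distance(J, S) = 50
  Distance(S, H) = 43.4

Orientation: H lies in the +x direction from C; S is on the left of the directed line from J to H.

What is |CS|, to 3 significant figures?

59.2

C is at the origin; C and H share the same y with |CH| = 61.1 and H in +x, so H = (61.1, 0). CJ runs at 95.3° with |CJ| = 19.4, so J = (-1.79, 19.3). S is determined by |JS| = 50.0 and |SH| = 43.4 together: it lies at the intersection of circle(J, 50.0) and circle(H, 43.4). With |JH| = 65.8, the foot of the radical line on JH is 37.6 from J and the perpendicular offset is √(50.0² − 37.6²) = 33.0. Taking the left-of-JH solution: S = (43.8, 39.8).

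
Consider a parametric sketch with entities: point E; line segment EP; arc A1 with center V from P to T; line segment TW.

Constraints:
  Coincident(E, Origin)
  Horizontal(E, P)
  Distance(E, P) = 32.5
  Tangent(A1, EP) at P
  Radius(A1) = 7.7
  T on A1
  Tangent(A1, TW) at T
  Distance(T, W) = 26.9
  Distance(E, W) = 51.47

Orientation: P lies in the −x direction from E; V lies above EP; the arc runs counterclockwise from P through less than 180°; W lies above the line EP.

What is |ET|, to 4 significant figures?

27.91

E is at the origin; EP is horizontal with |EP| = 32.5 and P on the −x side, so P = (-32.50, 0.000). The tangent condition forces VP to be normal to EP, so V = P + (0, 7.7) = (-32.50, 7.700). Since VT ⟂ TW (tangency), |VW| = √(7.7² + 26.9²) = 27.98 regardless of where T sits on A1. So W lies on both circle(E, 51.47) and circle(V, 27.98); the above-EP intersection is W = (-37.53, 35.22). T is the foot of the tangent from W: T = (-25.60, 11.11).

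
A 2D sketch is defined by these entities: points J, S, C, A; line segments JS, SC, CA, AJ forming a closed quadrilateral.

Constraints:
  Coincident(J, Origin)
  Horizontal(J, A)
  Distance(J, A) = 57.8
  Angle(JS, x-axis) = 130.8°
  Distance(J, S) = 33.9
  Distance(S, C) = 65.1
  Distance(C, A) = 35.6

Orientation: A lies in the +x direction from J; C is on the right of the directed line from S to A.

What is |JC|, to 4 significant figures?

31.86

Checks: J = (0.00, 0.00) ✓; |SC| = 65.10 ✓; |CA| = 35.60 ✓.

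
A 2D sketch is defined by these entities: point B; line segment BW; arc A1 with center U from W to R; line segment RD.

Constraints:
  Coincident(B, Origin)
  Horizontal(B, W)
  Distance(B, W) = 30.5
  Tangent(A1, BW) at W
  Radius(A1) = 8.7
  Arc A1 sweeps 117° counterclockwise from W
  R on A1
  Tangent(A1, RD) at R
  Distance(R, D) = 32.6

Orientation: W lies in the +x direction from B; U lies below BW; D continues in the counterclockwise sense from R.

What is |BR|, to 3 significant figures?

26.0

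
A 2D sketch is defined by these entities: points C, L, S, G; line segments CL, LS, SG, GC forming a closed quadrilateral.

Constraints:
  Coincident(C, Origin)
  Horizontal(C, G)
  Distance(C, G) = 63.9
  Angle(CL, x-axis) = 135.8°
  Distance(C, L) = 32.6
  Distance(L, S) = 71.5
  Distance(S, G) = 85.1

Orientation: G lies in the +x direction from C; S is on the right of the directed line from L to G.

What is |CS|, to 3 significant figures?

47.4

C is at the origin; C and G share the same y with |CG| = 63.9 and G in +x, so G = (63.9, 0). CL runs at 135.8° with |CL| = 32.6, so L = (-23.4, 22.7). S is determined by |LS| = 71.5 and |SG| = 85.1 together: it lies at the intersection of circle(L, 71.5) and circle(G, 85.1). With |LG| = 90.2, the foot of the radical line on LG is 33.3 from L and the perpendicular offset is √(71.5² − 33.3²) = 63.3. Taking the right-of-LG solution: S = (-7.11, -46.9).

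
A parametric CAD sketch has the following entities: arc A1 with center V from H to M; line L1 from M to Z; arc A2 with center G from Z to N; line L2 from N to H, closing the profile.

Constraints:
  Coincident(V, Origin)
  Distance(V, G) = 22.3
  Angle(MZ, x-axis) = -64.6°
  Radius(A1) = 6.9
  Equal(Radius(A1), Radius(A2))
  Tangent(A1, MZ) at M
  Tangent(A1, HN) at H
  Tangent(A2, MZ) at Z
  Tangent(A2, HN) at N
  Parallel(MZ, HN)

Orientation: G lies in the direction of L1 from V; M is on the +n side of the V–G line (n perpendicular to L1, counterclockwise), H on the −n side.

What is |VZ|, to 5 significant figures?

23.343

The slot axis is L1's direction at -64.6°, so u = (cos -64.6°, sin -64.6°) = (0.42894, -0.90334) and n = (−sin -64.6°, cos -64.6°) = (0.90334, 0.42894). V is at the origin and G lies 22.3 along u from V, so G = 22.3·u = (9.5653, -20.144). Tangency of A1 to both parallel lines with radius 6.9 puts M and H at V ± 6.9·n: M = (6.2330, 2.9597), H = (-6.2330, -2.9597). Equal radii place Z and N the same way about G: Z = G + 6.9·n = (15.798, -17.185), N = G − 6.9·n = (3.3322, -23.104). Then |VZ| = |Z − V| = 23.343.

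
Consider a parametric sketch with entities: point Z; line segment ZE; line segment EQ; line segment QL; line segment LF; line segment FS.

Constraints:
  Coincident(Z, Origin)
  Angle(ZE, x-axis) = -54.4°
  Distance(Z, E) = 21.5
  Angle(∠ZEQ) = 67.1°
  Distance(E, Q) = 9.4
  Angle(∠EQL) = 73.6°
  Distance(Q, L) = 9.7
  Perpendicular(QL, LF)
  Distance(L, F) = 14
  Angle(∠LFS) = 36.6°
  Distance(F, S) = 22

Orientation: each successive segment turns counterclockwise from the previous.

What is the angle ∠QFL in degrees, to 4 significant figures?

34.72°

Z is at the origin; ZE runs at -54.4° with length 21.5, so E = (12.52, -17.48). ∠ZEQ = 67.1° gives EQ at 58.50° from the x-axis; with |EQ| = 9.4, Q = (17.43, -9.467). ∠EQL = 73.6° gives QL at 164.9° from the x-axis; with |QL| = 9.7, L = (8.062, -6.940). QL ⟂ LF, so LF runs at -105.1°; with |LF| = 14.0, F = (4.415, -20.46). Then cos ∠QFL = FQ·FL / (|FQ||FL|), giving 34.72°.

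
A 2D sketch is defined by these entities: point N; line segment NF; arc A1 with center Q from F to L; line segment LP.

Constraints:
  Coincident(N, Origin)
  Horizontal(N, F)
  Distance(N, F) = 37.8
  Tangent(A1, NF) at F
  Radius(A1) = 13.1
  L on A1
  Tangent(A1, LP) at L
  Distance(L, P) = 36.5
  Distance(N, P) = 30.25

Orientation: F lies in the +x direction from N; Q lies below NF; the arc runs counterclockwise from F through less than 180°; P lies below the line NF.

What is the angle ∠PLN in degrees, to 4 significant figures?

53.69°

Checks: |QL| = 13.10 ✓; ∠(QL, LP) = 90.00° ✓; |LP| = 36.50 ✓; |NP| = 30.25 ✓.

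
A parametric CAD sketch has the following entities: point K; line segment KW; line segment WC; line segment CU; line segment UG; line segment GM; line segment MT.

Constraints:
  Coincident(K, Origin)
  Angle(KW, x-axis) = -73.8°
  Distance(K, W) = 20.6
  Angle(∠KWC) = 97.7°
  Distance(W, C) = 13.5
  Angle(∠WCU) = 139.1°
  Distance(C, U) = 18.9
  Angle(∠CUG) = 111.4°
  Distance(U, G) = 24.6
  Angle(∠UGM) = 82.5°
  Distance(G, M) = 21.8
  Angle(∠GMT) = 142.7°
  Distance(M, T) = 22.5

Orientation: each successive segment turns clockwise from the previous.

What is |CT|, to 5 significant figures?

23.728

∠UGM = 82.5° gives GM at -3.1000° from the x-axis; with |GM| = 21.8, M = (-4.7886, 3.6229). ∠GMT = 142.7° gives MT at -40.400° from the x-axis; with |MT| = 22.5, T = (12.346, -10.960). Then |CT| = |T − C| = 23.728.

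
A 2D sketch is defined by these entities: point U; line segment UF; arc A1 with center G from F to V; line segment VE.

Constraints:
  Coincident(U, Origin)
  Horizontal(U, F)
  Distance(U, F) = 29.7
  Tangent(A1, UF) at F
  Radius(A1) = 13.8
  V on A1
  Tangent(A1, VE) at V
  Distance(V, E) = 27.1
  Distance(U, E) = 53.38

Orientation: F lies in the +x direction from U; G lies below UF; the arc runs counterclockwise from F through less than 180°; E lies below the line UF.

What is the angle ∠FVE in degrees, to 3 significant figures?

121°

Checks: |GV| = 13.80 ✓; ∠(GV, VE) = 90.00° ✓; |VE| = 27.10 ✓; |UE| = 53.38 ✓.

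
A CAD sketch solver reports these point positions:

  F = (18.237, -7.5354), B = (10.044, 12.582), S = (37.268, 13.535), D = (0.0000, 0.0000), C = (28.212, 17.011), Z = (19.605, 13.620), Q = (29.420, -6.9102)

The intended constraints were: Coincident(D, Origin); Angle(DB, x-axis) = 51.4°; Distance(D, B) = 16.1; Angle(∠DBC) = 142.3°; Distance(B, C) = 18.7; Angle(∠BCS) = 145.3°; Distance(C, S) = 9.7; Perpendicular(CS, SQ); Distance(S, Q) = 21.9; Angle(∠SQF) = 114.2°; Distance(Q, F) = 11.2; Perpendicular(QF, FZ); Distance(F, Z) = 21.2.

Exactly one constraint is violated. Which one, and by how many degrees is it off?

Perpendicular(QF, FZ) — off by 6.90°.

D = (0.00, 0.00) ✓; DB at 51.40° ✓; |DB| = 16.10 ✓; ∠DBC = 142.3° ✓; |BC| = 18.70 ✓; ∠BCS = 145.3° ✓; |CS| = 9.700 ✓; ∠(CS, SQ) = 90.00° ✓; |SQ| = 21.90 ✓; ∠SQF = 114.2° ✓; |QF| = 11.20 ✓; ∠(QF, FZ) = 96.90° ✗; |FZ| = 21.20 ✓.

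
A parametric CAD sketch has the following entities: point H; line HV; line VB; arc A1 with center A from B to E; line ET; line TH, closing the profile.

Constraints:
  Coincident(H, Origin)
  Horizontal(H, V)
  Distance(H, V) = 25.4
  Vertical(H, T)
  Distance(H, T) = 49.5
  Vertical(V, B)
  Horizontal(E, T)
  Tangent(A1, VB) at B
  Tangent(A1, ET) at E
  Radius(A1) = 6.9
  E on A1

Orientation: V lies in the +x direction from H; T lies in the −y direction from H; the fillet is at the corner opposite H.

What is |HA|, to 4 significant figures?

46.44

HT is vertical with |HT| = 49.5 and T on the −y side, so T = (0.000, -49.50). The virtual corner opposite H is at (25.40, -49.50). Tangency of A1 to VB means the radius AB is perpendicular to VB and A1 meets ET tangentially, so AE is at right angles to ET, with radius 6.9, so the center A sits 6.9 in from both sides at A = (18.50, -42.60). Then |HA| = |A − H| = 46.44.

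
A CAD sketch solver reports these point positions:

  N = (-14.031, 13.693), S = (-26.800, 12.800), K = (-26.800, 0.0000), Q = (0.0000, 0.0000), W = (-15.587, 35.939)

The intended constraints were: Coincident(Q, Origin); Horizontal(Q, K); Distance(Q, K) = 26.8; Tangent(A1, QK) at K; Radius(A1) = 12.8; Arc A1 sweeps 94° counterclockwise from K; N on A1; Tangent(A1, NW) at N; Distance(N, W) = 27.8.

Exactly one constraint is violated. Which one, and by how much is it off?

Distance(N, W) = 27.8 — off by 5.50.

Q = (0.00, 0.00) ✓; Q.y = 0.00, K.y = 0.00 ✓; |QK| = 26.80 ✓; ∠(SK, KQ) = 90.00° ✓; |SK| = 12.80 ✓; bearing(S→N) − bearing(S→K) = 94.00° ✓; |SN| = 12.80 ✓; ∠(SN, NW) = 90.00° ✓; |NW| = 22.30 ✗.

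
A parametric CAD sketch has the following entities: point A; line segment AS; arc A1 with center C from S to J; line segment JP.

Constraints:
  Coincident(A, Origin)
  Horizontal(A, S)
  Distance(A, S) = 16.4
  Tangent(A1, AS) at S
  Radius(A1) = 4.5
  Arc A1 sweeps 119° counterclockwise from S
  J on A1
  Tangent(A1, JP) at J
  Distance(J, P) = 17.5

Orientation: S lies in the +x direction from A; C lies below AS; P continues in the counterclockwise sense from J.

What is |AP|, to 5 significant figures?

30.369

A is at the origin; A and S share the same y with |AS| = 16.4 and S on the +x side, so S = (16.400, 0.0000). Tangency of A1 to AS means the radius CS is perpendicular to AS, so C = S + (0, -4.5) = (16.400, -4.5000). On A1, S sits at bearing 90° from C; a 119° counterclockwise sweep puts J at bearing 209°, so J = C + 4.5·(cos 209°, sin 209°) = (12.464, -6.6816). Tangency of A1 to JP means the radius CJ is perpendicular to JP, so JP runs along (−sin 209°, cos 209°); with |JP| = 17.5, P = (20.948, -21.987). Then |AP| = |P − A| = 30.369.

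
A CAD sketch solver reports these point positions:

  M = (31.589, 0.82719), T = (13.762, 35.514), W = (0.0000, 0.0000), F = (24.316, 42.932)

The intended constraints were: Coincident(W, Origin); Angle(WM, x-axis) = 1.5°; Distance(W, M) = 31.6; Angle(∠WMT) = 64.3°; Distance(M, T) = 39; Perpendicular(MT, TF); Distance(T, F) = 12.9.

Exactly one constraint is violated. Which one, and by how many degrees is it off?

Perpendicular(MT, TF) — off by 7.90°.

W = (0.00, 0.00) ✓; WM at 1.500° ✓; |WM| = 31.60 ✓; ∠WMT = 64.30° ✓; |MT| = 39.00 ✓; ∠(MT, TF) = 82.10° ✗; |TF| = 12.90 ✓.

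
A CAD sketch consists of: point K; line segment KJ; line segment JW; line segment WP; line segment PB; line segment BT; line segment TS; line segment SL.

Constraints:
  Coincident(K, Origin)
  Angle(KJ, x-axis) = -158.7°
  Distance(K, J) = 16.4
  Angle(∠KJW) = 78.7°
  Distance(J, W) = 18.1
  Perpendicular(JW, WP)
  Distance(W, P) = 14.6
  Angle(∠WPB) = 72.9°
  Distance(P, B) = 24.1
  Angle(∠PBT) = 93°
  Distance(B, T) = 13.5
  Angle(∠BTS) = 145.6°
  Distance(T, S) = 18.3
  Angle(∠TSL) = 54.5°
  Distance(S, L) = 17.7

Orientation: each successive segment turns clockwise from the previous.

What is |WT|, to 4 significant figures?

20.52

K is at the origin; KJ runs at -158.7° with length 16.4, so J = (-15.28, -5.957). ∠KJW = 78.7° gives JW at 100.0° from the x-axis; with |JW| = 18.1, W = (-18.42, 11.87). JW is perpendicular to WP, so WP runs at 10.00°; with |WP| = 14.6, P = (-4.045, 14.40). ∠WPB = 72.9° gives PB at -97.10° from the x-axis; with |PB| = 24.1, B = (-7.023, -9.512). ∠PBT = 93.0° gives BT at 175.9° from the x-axis; with |BT| = 13.5, T = (-20.49, -8.547). Then |WT| = |T − W| = 20.52.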